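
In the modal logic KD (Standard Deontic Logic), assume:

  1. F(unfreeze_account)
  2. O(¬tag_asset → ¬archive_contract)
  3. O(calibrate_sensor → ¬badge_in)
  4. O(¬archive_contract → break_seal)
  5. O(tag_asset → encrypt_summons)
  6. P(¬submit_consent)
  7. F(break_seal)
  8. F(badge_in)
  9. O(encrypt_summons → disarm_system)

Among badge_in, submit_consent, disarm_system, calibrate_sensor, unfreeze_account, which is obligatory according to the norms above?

disarm_system

Premise 7 is F(break_seal), i.e. O(¬break_seal).
Premise 4 is O(¬archive_contract → break_seal); contrapositively O(¬break_seal → archive_contract). Since O(¬break_seal) holds, K gives O(archive_contract).
The contrapositive of premise 2 (O(¬tag_asset → ¬archive_contract)) is O(archive_contract → tag_asset), and O(archive_contract) is already established, so O(tag_asset).
Premise 5 is O(tag_asset → encrypt_summons); since O(tag_asset), deontic closure gives O(encrypt_summons).
From O(encrypt_summons) and premise 9, O(encrypt_summons → disarm_system), we obtain O(disarm_system).
So O(disarm_system) holds — disarm_system is obligatory. None of the other listed options is made obligatory by any chain of premises.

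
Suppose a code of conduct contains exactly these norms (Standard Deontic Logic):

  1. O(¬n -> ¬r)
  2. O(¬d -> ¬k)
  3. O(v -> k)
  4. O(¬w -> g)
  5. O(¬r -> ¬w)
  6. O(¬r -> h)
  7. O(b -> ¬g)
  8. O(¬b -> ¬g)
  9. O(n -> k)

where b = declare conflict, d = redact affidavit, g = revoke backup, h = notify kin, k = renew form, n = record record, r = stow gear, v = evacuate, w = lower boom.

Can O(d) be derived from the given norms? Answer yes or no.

Premises 8 and 7 are O(¬b -> ¬g) and O(b -> ¬g); every ideal world satisfies ¬b or b, so in either case ¬g holds — hence O(¬g).
Premise 4, O(¬w -> g), contraposes to O(¬g -> w); with O(¬g) we get O(w).
Premise 5, O(¬r -> ¬w), contraposes to O(w -> r); with O(w) we get O(r).
Premise 1 is O(¬n -> ¬r); contrapositively O(r -> n). Since O(r) holds, K gives O(n).
Applying K to premise 9 (O(n -> k)) and O(n) yields O(k).
The contrapositive of premise 2 (O(¬d -> ¬k)) is O(k -> d), and O(k) is already established, so O(d).
Premises 3, 6 do not contribute to this derivation.
So O(d) follows.

Yes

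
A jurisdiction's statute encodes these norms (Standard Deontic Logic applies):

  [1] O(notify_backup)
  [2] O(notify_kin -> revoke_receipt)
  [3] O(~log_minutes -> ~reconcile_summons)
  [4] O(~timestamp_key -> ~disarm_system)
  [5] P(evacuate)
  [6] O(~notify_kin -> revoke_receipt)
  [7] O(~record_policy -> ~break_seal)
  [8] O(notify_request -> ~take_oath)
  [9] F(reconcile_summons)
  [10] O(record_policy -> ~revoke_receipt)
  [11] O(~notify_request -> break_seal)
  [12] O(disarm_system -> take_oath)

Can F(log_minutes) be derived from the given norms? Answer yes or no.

Premise 3 is O(~log_minutes -> ~reconcile_summons); even if O(~reconcile_summons) held, inferring O(~log_minutes) would be affirming the consequent — invalid.
No other premise forces O(~log_minutes). An ideal world satisfying every premise can still have log_minutes true, so F(log_minutes) is not derivable.

No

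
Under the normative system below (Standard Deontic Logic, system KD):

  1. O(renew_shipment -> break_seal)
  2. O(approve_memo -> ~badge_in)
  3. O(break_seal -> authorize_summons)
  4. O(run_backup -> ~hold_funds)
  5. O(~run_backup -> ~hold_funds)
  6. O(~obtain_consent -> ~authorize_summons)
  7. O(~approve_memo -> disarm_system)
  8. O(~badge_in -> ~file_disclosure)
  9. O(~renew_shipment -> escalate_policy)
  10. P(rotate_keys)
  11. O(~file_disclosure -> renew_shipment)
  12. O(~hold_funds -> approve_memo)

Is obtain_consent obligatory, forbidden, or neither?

Obligatory

Premises 4 and 5 are O(run_backup -> ~hold_funds) and O(~run_backup -> ~hold_funds); every ideal world satisfies run_backup or ~run_backup, so in either case ~hold_funds holds — hence O(~hold_funds).
With premise 12, O(~hold_funds -> approve_memo), the K-axiom yields O(approve_memo).
Applying K to premise 2 (O(approve_memo -> ~badge_in)) and O(approve_memo) yields O(~badge_in).
From O(~badge_in) and premise 8, O(~badge_in -> ~file_disclosure), we obtain O(~file_disclosure).
With premise 11, O(~file_disclosure -> renew_shipment), the K-axiom yields O(renew_shipment).
Premise 1 is O(renew_shipment -> break_seal); since O(renew_shipment), deontic closure gives O(break_seal).
From O(break_seal) and premise 3, O(break_seal -> authorize_summons), we obtain O(authorize_summons).
The contrapositive of premise 6 (O(~obtain_consent -> ~authorize_summons)) is O(authorize_summons -> obtain_consent), and O(authorize_summons) is already established, so O(obtain_consent).
Premises 7, 9, 10 do not contribute to this derivation.
Hence obtain_consent is obligatory.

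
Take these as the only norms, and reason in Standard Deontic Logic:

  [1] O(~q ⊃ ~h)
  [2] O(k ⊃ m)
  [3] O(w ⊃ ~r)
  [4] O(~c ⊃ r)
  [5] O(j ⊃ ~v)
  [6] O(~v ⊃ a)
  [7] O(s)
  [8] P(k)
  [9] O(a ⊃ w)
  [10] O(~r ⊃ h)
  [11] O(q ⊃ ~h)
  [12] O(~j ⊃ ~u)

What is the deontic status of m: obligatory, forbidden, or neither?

Premise 2 is O(k ⊃ m), but O(k) is not derivable from the premises (the permission P(k) asserts only ~O(~k), not O(k)), so it does not yield O(m).
No premise or chain of K-axiom applications forces O(m), and none forces O(~m). So m is neither obligatory nor forbidden under these norms.

Neither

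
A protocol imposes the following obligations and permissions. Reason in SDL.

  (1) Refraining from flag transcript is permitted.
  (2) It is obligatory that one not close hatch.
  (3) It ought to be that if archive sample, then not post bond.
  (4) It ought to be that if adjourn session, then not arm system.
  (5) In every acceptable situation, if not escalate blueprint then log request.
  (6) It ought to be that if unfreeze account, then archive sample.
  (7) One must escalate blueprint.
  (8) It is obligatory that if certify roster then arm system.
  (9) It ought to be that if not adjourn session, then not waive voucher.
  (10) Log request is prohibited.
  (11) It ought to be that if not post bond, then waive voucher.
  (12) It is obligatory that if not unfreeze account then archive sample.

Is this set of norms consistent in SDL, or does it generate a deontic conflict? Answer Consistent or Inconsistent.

Consistent

Premise 5 is O(¬escalate_blueprint → log_request), but O(¬escalate_blueprint) is not derivable from the premises, so it does not yield O(log_request).
So O(log_request) is not derivable, and the apparent clash with O(¬log_request) does not arise.
A world satisfying every obligation exists (e.g. adjourn_session=true, archive_sample=true, arm_system=false, certify_roster=false, close_hatch=false, escalate_blueprint=true, flag_transcript=false, log_request=false, post_bond=false, unfreeze_account=false, waive_voucher=true); no atom is both obligatory and forbidden, so the set is consistent.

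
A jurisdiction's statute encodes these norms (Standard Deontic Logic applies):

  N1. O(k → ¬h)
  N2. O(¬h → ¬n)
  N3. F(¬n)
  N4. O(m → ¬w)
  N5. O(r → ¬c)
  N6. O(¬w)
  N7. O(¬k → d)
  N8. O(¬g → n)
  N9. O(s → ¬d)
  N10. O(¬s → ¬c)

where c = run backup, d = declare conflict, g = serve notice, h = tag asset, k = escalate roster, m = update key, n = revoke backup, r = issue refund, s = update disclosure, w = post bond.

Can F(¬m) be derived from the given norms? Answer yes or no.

Premise 4 is O(m → ¬w); even if O(¬w) held, inferring O(m) would be affirming the consequent — invalid.
No other premise forces O(m). An ideal world satisfying every premise can still have ¬m true, so F(¬m) is not derivable.

No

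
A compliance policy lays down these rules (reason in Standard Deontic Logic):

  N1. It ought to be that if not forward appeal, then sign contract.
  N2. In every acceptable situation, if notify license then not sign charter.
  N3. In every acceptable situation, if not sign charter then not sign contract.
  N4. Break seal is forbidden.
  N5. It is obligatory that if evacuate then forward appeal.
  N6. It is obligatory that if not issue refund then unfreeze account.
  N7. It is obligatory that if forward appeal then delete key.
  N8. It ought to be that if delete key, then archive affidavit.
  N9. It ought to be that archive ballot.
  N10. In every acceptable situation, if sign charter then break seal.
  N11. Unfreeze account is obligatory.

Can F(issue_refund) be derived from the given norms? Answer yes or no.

No

Premise 6 is O(¬issue_refund → unfreeze_account); even if O(unfreeze_account) held, inferring O(¬issue_refund) would be affirming the consequent — invalid.
No other premise forces O(¬issue_refund). An ideal world satisfying every premise can still have issue_refund true, so F(issue_refund) is not derivable.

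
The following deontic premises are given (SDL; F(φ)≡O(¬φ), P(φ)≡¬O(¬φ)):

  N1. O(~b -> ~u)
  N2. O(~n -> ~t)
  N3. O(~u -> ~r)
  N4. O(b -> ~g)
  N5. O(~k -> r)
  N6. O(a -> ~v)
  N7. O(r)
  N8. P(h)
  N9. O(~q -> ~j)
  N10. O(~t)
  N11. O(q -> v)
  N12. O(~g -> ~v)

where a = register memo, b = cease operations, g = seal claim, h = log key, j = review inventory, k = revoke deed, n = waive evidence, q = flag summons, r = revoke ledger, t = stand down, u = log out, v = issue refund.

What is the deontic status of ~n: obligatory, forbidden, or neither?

Premise 2 is O(~n -> ~t); even if O(~t) held, inferring O(~n) would be affirming the consequent — invalid.
No premise or chain of K-axiom applications forces O(~n), and none forces O(n). So ~n is neither obligatory nor forbidden under these norms.

Neither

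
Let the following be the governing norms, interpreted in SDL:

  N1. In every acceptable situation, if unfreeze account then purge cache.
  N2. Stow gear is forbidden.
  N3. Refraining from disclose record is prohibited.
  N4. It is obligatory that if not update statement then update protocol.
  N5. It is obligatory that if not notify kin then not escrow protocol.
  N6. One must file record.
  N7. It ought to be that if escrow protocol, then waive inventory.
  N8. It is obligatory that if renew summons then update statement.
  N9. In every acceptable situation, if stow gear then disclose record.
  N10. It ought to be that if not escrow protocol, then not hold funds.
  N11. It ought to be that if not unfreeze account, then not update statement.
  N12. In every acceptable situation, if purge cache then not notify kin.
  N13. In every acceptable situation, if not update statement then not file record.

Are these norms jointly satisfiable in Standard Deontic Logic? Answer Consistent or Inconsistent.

Premise 9 is O(stow_gear → disclose_record); even if O(disclose_record) held, inferring O(stow_gear) would be affirming the consequent — invalid.
So O(stow_gear) is not derivable, and the apparent clash with O(¬stow_gear) does not arise.
A world satisfying every obligation exists (e.g. disclose_record=true, escrow_protocol=false, file_record=true, hold_funds=false, notify_kin=false, purge_cache=true, renew_summons=false, stow_gear=false, unfreeze_account=true, update_protocol=false, update_statement=true, waive_inventory=false); no atom is both obligatory and forbidden, so the set is consistent.

Consistent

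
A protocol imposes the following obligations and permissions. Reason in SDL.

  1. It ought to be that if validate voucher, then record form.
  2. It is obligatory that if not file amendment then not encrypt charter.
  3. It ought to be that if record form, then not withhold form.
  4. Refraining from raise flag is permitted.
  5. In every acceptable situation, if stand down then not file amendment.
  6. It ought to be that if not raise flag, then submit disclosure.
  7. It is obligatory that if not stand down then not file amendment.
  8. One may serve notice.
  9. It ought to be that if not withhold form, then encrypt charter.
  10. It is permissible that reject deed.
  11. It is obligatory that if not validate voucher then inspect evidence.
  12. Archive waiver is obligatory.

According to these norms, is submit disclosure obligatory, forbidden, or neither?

Neither

Premise 6 is O(¬raise_flag → submit_disclosure), but O(¬raise_flag) is not derivable from the premises (the permission P(¬raise_flag) asserts only ¬O(raise_flag), not O(¬raise_flag)), so it does not yield O(submit_disclosure).
No premise or chain of K-axiom applications forces O(submit_disclosure), and none forces O(¬submit_disclosure). So submit_disclosure is neither obligatory nor forbidden under these norms.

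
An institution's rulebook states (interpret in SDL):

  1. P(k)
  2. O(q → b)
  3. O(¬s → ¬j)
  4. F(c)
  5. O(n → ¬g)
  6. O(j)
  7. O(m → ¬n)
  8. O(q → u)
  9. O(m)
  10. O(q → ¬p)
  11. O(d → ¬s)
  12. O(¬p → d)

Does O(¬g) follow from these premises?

No

Premise 5 is O(n → ¬g), but O(n) is not derivable from the premises, so it does not yield O(¬g).
No other premise forces O(¬g). An ideal world satisfying every premise can still have ¬g false, so O(¬g) is not derivable.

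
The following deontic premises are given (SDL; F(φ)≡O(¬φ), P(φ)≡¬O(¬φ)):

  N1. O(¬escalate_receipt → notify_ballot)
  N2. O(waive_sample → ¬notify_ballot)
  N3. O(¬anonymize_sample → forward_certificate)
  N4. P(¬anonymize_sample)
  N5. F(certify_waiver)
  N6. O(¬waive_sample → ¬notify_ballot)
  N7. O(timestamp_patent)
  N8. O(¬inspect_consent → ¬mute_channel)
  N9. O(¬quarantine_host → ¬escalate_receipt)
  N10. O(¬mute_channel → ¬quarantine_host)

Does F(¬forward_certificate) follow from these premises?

Premise 3 is O(¬anonymize_sample → forward_certificate), but O(¬anonymize_sample) is not derivable from the premises (the permission P(¬anonymize_sample) asserts only ¬O(anonymize_sample), not O(¬anonymize_sample)), so it does not yield O(forward_certificate).
No other premise forces O(forward_certificate). An ideal world satisfying every premise can still have ¬forward_certificate true, so F(¬forward_certificate) is not derivable.

No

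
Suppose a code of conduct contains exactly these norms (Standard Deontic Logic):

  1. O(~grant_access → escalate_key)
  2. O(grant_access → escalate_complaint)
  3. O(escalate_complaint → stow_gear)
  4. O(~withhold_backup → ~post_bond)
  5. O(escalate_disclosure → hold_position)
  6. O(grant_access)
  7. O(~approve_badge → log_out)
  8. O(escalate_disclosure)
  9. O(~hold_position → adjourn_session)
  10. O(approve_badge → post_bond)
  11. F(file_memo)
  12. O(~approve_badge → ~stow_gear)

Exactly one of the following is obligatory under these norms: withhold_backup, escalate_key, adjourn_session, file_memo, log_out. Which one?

Premise 6 states O(grant_access) outright.
Applying K to premise 2 (O(grant_access → escalate_complaint)) and O(grant_access) yields O(escalate_complaint).
With premise 3, O(escalate_complaint → stow_gear), the K-axiom yields O(stow_gear).
Premise 12 is O(~approve_badge → ~stow_gear); contrapositively O(stow_gear → approve_badge). Since O(stow_gear) holds, K gives O(approve_badge).
Premise 10 is O(approve_badge → post_bond); since O(approve_badge), deontic closure gives O(post_bond).
The contrapositive of premise 4 (O(~withhold_backup → ~post_bond)) is O(post_bond → withhold_backup), and O(post_bond) is already established, so O(withhold_backup).
So O(withhold_backup) holds — withhold_backup is obligatory. None of the other listed options is made obligatory by any chain of premises.

withhold_backup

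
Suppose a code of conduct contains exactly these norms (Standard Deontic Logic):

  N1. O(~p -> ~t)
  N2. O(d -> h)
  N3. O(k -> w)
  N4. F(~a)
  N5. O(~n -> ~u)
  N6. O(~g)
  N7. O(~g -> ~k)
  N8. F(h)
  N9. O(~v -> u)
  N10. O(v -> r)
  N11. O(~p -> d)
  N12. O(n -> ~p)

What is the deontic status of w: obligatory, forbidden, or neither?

Neither

Premise 3 is O(k -> w), but O(k) is not derivable from the premises, so it does not yield O(w).
No premise or chain of K-axiom applications forces O(w), and none forces O(~w). So w is neither obligatory nor forbidden under these norms.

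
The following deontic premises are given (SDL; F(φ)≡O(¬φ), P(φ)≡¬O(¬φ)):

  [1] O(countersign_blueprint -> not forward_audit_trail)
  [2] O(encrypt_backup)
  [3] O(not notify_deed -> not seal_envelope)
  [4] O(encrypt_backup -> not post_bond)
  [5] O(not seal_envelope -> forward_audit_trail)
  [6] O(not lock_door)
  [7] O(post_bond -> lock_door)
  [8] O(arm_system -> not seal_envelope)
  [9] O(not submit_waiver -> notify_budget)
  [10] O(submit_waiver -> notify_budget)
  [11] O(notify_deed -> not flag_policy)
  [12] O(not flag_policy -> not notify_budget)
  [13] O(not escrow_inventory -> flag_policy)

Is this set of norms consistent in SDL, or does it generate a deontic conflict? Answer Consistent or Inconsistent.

Consistent

Premise 7 is O(post_bond -> lock_door), but O(post_bond) is not derivable from the premises, so it does not yield O(lock_door).
So O(lock_door) is not derivable, and the apparent clash with O(not lock_door) does not arise.
A world satisfying every obligation exists (e.g. arm_system=false, countersign_blueprint=false, encrypt_backup=true, escrow_inventory=false, flag_policy=true, forward_audit_trail=true, lock_door=false, notify_budget=true, notify_deed=false, post_bond=false, seal_envelope=false, submit_waiver=false); no atom is both obligatory and forbidden, so the set is consistent.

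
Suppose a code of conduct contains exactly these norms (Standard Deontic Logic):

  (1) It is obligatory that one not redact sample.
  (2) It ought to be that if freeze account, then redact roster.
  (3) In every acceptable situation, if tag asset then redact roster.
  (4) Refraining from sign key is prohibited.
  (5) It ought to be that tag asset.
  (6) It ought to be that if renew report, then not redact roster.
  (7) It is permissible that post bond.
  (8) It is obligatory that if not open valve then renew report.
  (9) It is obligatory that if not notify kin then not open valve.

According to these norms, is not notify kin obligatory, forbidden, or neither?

Forbidden

From premise 5 we have O(tag_asset).
From O(tag_asset) and premise 3, O(tag_asset → redact_roster), we obtain O(redact_roster).
Premise 6, O(renew_report → ¬redact_roster), contraposes to O(redact_roster → ¬renew_report); with O(redact_roster) we get O(¬renew_report).
The contrapositive of premise 8 (O(¬open_valve → renew_report)) is O(¬renew_report → open_valve), and O(¬renew_report) is already established, so O(open_valve).
Premise 9, O(¬notify_kin → ¬open_valve), contraposes to O(open_valve → notify_kin); with O(open_valve) we get O(notify_kin).
Premises 1, 2, 4, 7 do not contribute to this derivation.
Thus O(notify_kin), which is F(¬notify_kin): ¬notify_kin is forbidden.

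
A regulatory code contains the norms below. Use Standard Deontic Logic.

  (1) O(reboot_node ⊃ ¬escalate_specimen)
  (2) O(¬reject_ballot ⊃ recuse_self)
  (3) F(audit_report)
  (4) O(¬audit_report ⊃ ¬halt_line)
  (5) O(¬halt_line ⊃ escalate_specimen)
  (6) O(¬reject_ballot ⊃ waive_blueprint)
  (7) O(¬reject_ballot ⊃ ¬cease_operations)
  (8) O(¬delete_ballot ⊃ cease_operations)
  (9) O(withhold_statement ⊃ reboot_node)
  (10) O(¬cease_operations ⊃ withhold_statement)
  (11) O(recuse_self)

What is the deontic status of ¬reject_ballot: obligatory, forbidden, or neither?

Premise 3, F(audit_report), is equivalent to O(¬audit_report).
With premise 4, O(¬audit_report ⊃ ¬halt_line), the K-axiom yields O(¬halt_line).
From O(¬halt_line) and premise 5, O(¬halt_line ⊃ escalate_specimen), we obtain O(escalate_specimen).
Premise 1, O(reboot_node ⊃ ¬escalate_specimen), contraposes to O(escalate_specimen ⊃ ¬reboot_node); with O(escalate_specimen) we get O(¬reboot_node).
The contrapositive of premise 9 (O(withhold_statement ⊃ reboot_node)) is O(¬reboot_node ⊃ ¬withhold_statement), and O(¬reboot_node) is already established, so O(¬withhold_statement).
Premise 10 is O(¬cease_operations ⊃ withhold_statement); contrapositively O(¬withhold_statement ⊃ cease_operations). Since O(¬withhold_statement) holds, K gives O(cease_operations).
The contrapositive of premise 7 (O(¬reject_ballot ⊃ ¬cease_operations)) is O(cease_operations ⊃ reject_ballot), and O(cease_operations) is already established, so O(reject_ballot).
Premises 2, 6, 8, 11 do not contribute to this derivation.
Thus O(reject_ballot), which is F(¬reject_ballot): ¬reject_ballot is forbidden.

Forbidden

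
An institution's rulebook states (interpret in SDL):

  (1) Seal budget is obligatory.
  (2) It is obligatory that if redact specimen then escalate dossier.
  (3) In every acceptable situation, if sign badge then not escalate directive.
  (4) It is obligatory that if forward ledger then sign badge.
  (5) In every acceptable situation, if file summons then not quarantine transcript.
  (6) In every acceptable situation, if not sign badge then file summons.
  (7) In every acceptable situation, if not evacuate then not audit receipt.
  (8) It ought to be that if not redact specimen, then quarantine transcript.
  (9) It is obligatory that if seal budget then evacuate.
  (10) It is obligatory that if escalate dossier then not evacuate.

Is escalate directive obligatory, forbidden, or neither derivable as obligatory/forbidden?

Premise 1 states O(seal_budget) outright.
From O(seal_budget) and premise 9, O(seal_budget → evacuate), we obtain O(evacuate).
The contrapositive of premise 10 (O(escalate_dossier → ¬evacuate)) is O(evacuate → ¬escalate_dossier), and O(evacuate) is already established, so O(¬escalate_dossier).
Premise 2 is O(redact_specimen → escalate_dossier); contrapositively O(¬escalate_dossier → ¬redact_specimen). Since O(¬escalate_dossier) holds, K gives O(¬redact_specimen).
From O(¬redact_specimen) and premise 8, O(¬redact_specimen → quarantine_transcript), we obtain O(quarantine_transcript).
Premise 5, O(file_summons → ¬quarantine_transcript), contraposes to O(quarantine_transcript → ¬file_summons); with O(quarantine_transcript) we get O(¬file_summons).
Premise 6, O(¬sign_badge → file_summons), contraposes to O(¬file_summons → sign_badge); with O(¬file_summons) we get O(sign_badge).
Applying K to premise 3 (O(sign_badge → ¬escalate_directive)) and O(sign_badge) yields O(¬escalate_directive).
Premises 4, 7 do not contribute to this derivation.
Thus O(¬escalate_directive), which is F(escalate_directive): escalate_directive is forbidden.

Forbidden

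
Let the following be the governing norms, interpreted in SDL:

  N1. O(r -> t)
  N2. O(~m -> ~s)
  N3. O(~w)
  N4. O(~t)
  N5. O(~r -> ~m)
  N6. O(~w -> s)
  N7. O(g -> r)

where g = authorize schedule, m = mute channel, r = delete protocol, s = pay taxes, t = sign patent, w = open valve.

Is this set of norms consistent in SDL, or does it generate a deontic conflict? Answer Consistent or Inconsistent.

From premise 3 we have O(~w).
Applying K to premise 6 (O(~w -> s)) and O(~w) yields O(s).
Premise 2, O(~m -> ~s), contraposes to O(s -> m); with O(s) we get O(m).
The contrapositive of premise 5 (O(~r -> ~m)) is O(m -> r), and O(m) is already established, so O(r).
Premise 1 is O(r -> t); since O(r), deontic closure gives O(t).
However, premise 4 gives O(~t).
We now have both O(t) and O(~t) — t is simultaneously obligatory and forbidden, violating the D-axiom.

Inconsistent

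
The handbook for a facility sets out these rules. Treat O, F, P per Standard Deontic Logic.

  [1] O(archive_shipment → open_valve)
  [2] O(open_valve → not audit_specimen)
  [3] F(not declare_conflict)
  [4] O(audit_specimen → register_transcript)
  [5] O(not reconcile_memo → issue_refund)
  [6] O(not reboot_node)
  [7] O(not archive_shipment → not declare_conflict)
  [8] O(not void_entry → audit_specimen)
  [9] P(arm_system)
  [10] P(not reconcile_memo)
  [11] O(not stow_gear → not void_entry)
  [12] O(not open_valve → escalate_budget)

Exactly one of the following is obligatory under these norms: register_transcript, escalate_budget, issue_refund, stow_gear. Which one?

stow_gear

F(not declare_conflict) at premise 3 means O(declare_conflict).
The contrapositive of premise 7 (O(not archive_shipment → not declare_conflict)) is O(declare_conflict → archive_shipment), and O(declare_conflict) is already established, so O(archive_shipment).
Premise 1 is O(archive_shipment → open_valve); since O(archive_shipment), deontic closure gives O(open_valve).
From O(open_valve) and premise 2, O(open_valve → not audit_specimen), we obtain O(not audit_specimen).
Premise 8, O(not void_entry → audit_specimen), contraposes to O(not audit_specimen → void_entry); with O(not audit_specimen) we get O(void_entry).
Premise 11, O(not stow_gear → not void_entry), contraposes to O(void_entry → stow_gear); with O(void_entry) we get O(stow_gear).
So O(stow_gear) holds — stow_gear is obligatory. None of the other listed options is made obligatory by any chain of premises.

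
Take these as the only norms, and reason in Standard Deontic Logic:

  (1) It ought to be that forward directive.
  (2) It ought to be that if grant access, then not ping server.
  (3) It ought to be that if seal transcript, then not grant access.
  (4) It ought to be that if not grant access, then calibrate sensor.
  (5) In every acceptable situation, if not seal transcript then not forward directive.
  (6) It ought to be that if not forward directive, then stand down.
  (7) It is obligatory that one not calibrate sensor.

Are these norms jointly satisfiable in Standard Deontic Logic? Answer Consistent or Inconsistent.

Inconsistent

From premise 1 we have O(forward_directive).
The contrapositive of premise 5 (O(¬seal_transcript → ¬forward_directive)) is O(forward_directive → seal_transcript), and O(forward_directive) is already established, so O(seal_transcript).
Applying K to premise 3 (O(seal_transcript → ¬grant_access)) and O(seal_transcript) yields O(¬grant_access).
Applying K to premise 4 (O(¬grant_access → calibrate_sensor)) and O(¬grant_access) yields O(calibrate_sensor).
But premise 7 directly asserts O(¬calibrate_sensor).
We now have both O(calibrate_sensor) and O(¬calibrate_sensor) — calibrate_sensor is simultaneously obligatory and forbidden, violating the D-axiom.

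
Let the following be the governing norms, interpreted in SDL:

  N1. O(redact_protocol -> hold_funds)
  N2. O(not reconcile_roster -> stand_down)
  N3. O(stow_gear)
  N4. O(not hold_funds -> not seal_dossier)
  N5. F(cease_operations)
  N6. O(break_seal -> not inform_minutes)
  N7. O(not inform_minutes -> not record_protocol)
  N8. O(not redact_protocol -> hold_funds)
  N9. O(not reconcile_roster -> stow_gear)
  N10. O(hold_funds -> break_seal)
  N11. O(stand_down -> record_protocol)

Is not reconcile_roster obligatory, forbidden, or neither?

Forbidden

Premises 1 and 8 cover both cases: O(redact_protocol -> hold_funds) and O(not redact_protocol -> hold_funds). Since redact_protocol ∨ not redact_protocol is a tautology, O(hold_funds) follows.
Premise 10 is O(hold_funds -> break_seal); since O(hold_funds), deontic closure gives O(break_seal).
Applying K to premise 6 (O(break_seal -> not inform_minutes)) and O(break_seal) yields O(not inform_minutes).
Applying K to premise 7 (O(not inform_minutes -> not record_protocol)) and O(not inform_minutes) yields O(not record_protocol).
Premise 11, O(stand_down -> record_protocol), contraposes to O(not record_protocol -> not stand_down); with O(not record_protocol) we get O(not stand_down).
The contrapositive of premise 2 (O(not reconcile_roster -> stand_down)) is O(not stand_down -> reconcile_roster), and O(not stand_down) is already established, so O(reconcile_roster).
Premises 3, 4, 5, 9 do not contribute to this derivation.
Thus O(reconcile_roster), which is F(not reconcile_roster): not reconcile_roster is forbidden.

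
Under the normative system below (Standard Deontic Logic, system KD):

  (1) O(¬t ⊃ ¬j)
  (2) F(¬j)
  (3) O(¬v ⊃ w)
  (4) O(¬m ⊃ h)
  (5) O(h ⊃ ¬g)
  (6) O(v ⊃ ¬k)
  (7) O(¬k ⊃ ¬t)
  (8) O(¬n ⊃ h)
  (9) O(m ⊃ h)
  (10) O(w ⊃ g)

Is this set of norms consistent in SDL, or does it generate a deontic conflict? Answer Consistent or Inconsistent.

Premises 4 and 9 cover both cases: O(¬m ⊃ h) and O(m ⊃ h). Since ¬m ∨ m is a tautology, O(h) follows.
Applying K to premise 5 (O(h ⊃ ¬g)) and O(h) yields O(¬g).
The contrapositive of premise 10 (O(w ⊃ g)) is O(¬g ⊃ ¬w), and O(¬g) is already established, so O(¬w).
Premise 3, O(¬v ⊃ w), contraposes to O(¬w ⊃ v); with O(¬w) we get O(v).
From O(v) and premise 6, O(v ⊃ ¬k), we obtain O(¬k).
Applying K to premise 7 (O(¬k ⊃ ¬t)) and O(¬k) yields O(¬t).
From O(¬t) and premise 1, O(¬t ⊃ ¬j), we obtain O(¬j).
However, F(¬j) at premise 2 amounts to O(j).
We now have both O(¬j) and O(j) — j is simultaneously obligatory and forbidden, violating the D-axiom.

Inconsistent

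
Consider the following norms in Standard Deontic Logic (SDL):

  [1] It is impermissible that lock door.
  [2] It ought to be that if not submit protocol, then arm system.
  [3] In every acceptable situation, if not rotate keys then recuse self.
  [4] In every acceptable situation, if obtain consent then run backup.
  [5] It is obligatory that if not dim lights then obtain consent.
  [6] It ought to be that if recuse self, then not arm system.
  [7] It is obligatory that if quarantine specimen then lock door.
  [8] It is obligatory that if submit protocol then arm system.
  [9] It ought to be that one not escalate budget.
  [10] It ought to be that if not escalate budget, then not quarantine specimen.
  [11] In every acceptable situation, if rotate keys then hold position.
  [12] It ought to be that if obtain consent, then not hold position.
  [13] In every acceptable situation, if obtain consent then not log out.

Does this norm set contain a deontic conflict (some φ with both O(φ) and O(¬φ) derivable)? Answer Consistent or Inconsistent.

Premise 7 is O(quarantine_specimen → lock_door), but O(quarantine_specimen) is not derivable from the premises, so it does not yield O(lock_door).
So O(lock_door) is not derivable, and the apparent clash with O(¬lock_door) does not arise.
A world satisfying every obligation exists (e.g. arm_system=true, dim_lights=true, escalate_budget=false, hold_position=true, lock_door=false, log_out=false, obtain_consent=false, quarantine_specimen=false, recuse_self=false, rotate_keys=true, run_backup=false, submit_protocol=false); no atom is both obligatory and forbidden, so the set is consistent.

Consistent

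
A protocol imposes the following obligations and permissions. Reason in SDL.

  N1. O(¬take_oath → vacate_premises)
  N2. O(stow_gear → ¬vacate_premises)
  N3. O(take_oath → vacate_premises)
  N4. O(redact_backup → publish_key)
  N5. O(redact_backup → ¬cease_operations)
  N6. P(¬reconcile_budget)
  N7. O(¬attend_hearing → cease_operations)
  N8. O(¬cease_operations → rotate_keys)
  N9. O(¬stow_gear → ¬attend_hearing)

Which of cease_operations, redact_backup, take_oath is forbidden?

Premises 3 and 1 cover both cases: O(take_oath → vacate_premises) and O(¬take_oath → vacate_premises). Since take_oath ∨ ¬take_oath is a tautology, O(vacate_premises) follows.
The contrapositive of premise 2 (O(stow_gear → ¬vacate_premises)) is O(vacate_premises → ¬stow_gear), and O(vacate_premises) is already established, so O(¬stow_gear).
With premise 9, O(¬stow_gear → ¬attend_hearing), the K-axiom yields O(¬attend_hearing).
Applying K to premise 7 (O(¬attend_hearing → cease_operations)) and O(¬attend_hearing) yields O(cease_operations).
Premise 5, O(redact_backup → ¬cease_operations), contraposes to O(cease_operations → ¬redact_backup); with O(cease_operations) we get O(¬redact_backup).
So O(¬redact_backup) holds, i.e. redact_backup is forbidden. None of the other listed options is forbidden under the premises.

redact_backup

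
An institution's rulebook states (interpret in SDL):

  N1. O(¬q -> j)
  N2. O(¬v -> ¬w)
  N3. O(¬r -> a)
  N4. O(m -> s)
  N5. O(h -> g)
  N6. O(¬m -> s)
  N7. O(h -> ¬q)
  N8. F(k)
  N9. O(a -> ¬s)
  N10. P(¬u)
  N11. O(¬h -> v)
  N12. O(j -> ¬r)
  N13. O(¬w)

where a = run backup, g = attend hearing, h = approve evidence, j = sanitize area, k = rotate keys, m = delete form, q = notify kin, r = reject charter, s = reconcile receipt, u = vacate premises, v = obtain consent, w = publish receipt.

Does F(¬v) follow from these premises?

By case analysis on m: premise 4 gives O(m -> s) and premise 6 gives O(¬m -> s), so O(s) either way.
The contrapositive of premise 9 (O(a -> ¬s)) is O(s -> ¬a), and O(s) is already established, so O(¬a).
Premise 3 is O(¬r -> a); contrapositively O(¬a -> r). Since O(¬a) holds, K gives O(r).
Premise 12 is O(j -> ¬r); contrapositively O(r -> ¬j). Since O(r) holds, K gives O(¬j).
Premise 1 is O(¬q -> j); contrapositively O(¬j -> q). Since O(¬j) holds, K gives O(q).
Premise 7 is O(h -> ¬q); contrapositively O(q -> ¬h). Since O(q) holds, K gives O(¬h).
Applying K to premise 11 (O(¬h -> v)) and O(¬h) yields O(v).
Premises 2, 5, 8, 10, 13 do not contribute to this derivation.
So O(v) holds, i.e. F(¬v). The claim follows.

Yes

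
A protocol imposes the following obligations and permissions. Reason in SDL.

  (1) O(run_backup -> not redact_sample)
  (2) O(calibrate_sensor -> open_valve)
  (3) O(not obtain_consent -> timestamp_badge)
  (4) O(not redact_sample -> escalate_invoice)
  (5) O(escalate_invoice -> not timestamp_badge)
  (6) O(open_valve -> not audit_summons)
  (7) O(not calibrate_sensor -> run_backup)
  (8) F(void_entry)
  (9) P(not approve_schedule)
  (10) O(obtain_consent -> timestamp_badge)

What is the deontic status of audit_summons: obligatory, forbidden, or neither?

Forbidden

Premises 3 and 10 cover both cases: O(not obtain_consent -> timestamp_badge) and O(obtain_consent -> timestamp_badge). Since not obtain_consent ∨ obtain_consent is a tautology, O(timestamp_badge) follows.
The contrapositive of premise 5 (O(escalate_invoice -> not timestamp_badge)) is O(timestamp_badge -> not escalate_invoice), and O(timestamp_badge) is already established, so O(not escalate_invoice).
Premise 4 is O(not redact_sample -> escalate_invoice); contrapositively O(not escalate_invoice -> redact_sample). Since O(not escalate_invoice) holds, K gives O(redact_sample).
The contrapositive of premise 1 (O(run_backup -> not redact_sample)) is O(redact_sample -> not run_backup), and O(redact_sample) is already established, so O(not run_backup).
The contrapositive of premise 7 (O(not calibrate_sensor -> run_backup)) is O(not run_backup -> calibrate_sensor), and O(not run_backup) is already established, so O(calibrate_sensor).
With premise 2, O(calibrate_sensor -> open_valve), the K-axiom yields O(open_valve).
From O(open_valve) and premise 6, O(open_valve -> not audit_summons), we obtain O(not audit_summons).
Premises 8, 9 do not contribute to this derivation.
Thus O(not audit_summons), which is F(audit_summons): audit_summons is forbidden.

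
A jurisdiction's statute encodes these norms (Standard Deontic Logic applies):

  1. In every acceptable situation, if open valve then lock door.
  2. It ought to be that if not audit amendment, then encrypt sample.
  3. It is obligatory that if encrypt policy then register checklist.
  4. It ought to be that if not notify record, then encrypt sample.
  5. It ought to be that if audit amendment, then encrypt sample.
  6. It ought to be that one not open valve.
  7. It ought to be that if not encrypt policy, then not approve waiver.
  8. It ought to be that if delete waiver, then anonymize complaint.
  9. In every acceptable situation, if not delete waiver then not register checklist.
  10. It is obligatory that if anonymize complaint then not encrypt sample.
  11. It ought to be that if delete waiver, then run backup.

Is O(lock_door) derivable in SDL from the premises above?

No

Premise 1 is O(open_valve → lock_door), but O(open_valve) is not derivable from the premises, so it does not yield O(lock_door).
No other premise forces O(lock_door). An ideal world satisfying every premise can still have lock_door false, so O(lock_door) is not derivable.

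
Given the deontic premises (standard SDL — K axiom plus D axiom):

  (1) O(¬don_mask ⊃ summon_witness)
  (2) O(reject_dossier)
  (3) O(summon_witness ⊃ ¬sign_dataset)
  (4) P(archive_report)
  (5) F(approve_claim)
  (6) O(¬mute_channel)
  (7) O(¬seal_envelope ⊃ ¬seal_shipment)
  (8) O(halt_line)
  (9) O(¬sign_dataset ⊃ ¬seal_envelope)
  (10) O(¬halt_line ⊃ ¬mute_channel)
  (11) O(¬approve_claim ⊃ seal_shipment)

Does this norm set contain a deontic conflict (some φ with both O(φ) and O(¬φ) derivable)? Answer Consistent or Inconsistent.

Consistent

Premise 10 is O(¬halt_line ⊃ ¬mute_channel); even if O(¬mute_channel) held, inferring O(¬halt_line) would be affirming the consequent — invalid.
So O(¬halt_line) is not derivable, and the apparent clash with O(halt_line) does not arise.
A world satisfying every obligation exists (e.g. approve_claim=false, archive_report=false, don_mask=true, halt_line=true, mute_channel=false, reject_dossier=true, seal_envelope=true, seal_shipment=true, sign_dataset=true, summon_witness=false); no atom is both obligatory and forbidden, so the set is consistent.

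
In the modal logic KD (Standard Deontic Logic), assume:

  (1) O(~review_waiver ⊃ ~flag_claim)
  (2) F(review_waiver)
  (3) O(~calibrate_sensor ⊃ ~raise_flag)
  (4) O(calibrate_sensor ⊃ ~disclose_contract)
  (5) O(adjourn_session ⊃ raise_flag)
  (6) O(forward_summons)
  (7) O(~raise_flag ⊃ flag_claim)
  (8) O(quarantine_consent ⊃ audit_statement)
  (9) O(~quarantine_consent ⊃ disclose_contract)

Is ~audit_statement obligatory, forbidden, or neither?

Premise 2, F(review_waiver), is equivalent to O(~review_waiver).
With premise 1, O(~review_waiver ⊃ ~flag_claim), the K-axiom yields O(~flag_claim).
Premise 7 is O(~raise_flag ⊃ flag_claim); contrapositively O(~flag_claim ⊃ raise_flag). Since O(~flag_claim) holds, K gives O(raise_flag).
Premise 3, O(~calibrate_sensor ⊃ ~raise_flag), contraposes to O(raise_flag ⊃ calibrate_sensor); with O(raise_flag) we get O(calibrate_sensor).
With premise 4, O(calibrate_sensor ⊃ ~disclose_contract), the K-axiom yields O(~disclose_contract).
The contrapositive of premise 9 (O(~quarantine_consent ⊃ disclose_contract)) is O(~disclose_contract ⊃ quarantine_consent), and O(~disclose_contract) is already established, so O(quarantine_consent).
From O(quarantine_consent) and premise 8, O(quarantine_consent ⊃ audit_statement), we obtain O(audit_statement).
Premises 5, 6 do not contribute to this derivation.
Thus O(audit_statement), which is F(~audit_statement): ~audit_statement is forbidden.

Forbidden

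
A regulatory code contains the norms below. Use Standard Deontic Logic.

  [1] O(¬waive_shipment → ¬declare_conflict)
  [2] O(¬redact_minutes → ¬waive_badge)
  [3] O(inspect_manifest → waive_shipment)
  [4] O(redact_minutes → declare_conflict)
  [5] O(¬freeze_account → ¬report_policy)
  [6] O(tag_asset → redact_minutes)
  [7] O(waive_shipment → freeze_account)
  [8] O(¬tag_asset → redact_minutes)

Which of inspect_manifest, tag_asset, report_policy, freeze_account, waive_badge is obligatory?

freeze_account

Premises 6 and 8 are O(tag_asset → redact_minutes) and O(¬tag_asset → redact_minutes); every ideal world satisfies tag_asset or ¬tag_asset, so in either case redact_minutes holds — hence O(redact_minutes).
Applying K to premise 4 (O(redact_minutes → declare_conflict)) and O(redact_minutes) yields O(declare_conflict).
Premise 1 is O(¬waive_shipment → ¬declare_conflict); contrapositively O(declare_conflict → waive_shipment). Since O(declare_conflict) holds, K gives O(waive_shipment).
Premise 7 is O(waive_shipment → freeze_account); since O(waive_shipment), deontic closure gives O(freeze_account).
So O(freeze_account) holds — freeze_account is obligatory. None of the other listed options is made obligatory by any chain of premises.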